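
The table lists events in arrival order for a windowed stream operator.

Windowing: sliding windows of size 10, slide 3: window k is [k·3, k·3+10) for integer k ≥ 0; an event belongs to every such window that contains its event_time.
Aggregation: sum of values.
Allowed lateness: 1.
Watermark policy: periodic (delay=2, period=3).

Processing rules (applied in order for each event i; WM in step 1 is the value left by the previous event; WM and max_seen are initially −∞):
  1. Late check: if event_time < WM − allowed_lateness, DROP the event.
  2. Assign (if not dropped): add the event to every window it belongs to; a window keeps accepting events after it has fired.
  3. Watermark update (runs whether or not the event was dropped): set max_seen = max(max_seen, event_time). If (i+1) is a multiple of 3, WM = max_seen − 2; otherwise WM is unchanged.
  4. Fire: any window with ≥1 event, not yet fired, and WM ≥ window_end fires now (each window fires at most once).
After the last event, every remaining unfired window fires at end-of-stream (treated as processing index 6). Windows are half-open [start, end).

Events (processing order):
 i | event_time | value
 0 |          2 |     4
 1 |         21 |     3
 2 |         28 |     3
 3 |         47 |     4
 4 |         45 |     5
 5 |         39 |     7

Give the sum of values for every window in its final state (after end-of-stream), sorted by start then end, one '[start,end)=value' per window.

i=0 t=2 v=4: → [0,10); WM=−∞
i=1 t=21 v=3: → [21,31),[18,28),[15,25),[12,22); WM=−∞
i=2 t=28 v=3: → [27,37),[24,34),[21,31); WM=26; [0,10) fires=4 [12,22) fires=3 [15,25) fires=3
i=3 t=47 v=4: → [45,55),[42,52),[39,49); WM=26
i=4 t=45 v=5: → [45,55),[42,52),[39,49),[36,46); WM=26
i=5 t=39 v=7: → [39,49),[36,46),[33,43),[30,40); WM=45; [18,28) fires=3 [21,31) fires=6 [24,34) fires=3 [27,37) fires=3 [30,40) fires=7 [33,43) fires=7

[0,10)=4 [12,22)=3 [15,25)=3 [18,28)=3 [21,31)=6 [24,34)=3 [27,37)=3 [30,40)=7 [33,43)=7 [36,46)=12 [39,49)=16 [42,52)=9 [45,55)=9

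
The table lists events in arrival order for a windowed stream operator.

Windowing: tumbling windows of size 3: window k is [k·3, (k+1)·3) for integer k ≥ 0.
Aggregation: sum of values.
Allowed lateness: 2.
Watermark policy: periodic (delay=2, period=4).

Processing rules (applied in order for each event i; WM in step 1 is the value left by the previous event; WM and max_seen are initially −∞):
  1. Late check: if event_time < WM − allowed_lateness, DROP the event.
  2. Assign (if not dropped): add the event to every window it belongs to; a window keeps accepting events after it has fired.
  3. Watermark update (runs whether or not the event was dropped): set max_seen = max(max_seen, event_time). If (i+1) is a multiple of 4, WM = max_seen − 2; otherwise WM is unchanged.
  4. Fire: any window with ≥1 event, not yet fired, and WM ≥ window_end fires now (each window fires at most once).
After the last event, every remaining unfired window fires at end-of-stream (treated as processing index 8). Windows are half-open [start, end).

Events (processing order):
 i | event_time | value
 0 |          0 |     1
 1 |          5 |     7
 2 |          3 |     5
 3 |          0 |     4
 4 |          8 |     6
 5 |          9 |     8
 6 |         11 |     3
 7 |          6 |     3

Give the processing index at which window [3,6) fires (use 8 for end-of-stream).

7

i=0 t=0 v=1: → [0,3); WM=−∞
i=1 t=5 v=7: → [3,6); WM=−∞
i=2 t=3 v=5: → [3,6); WM=−∞
i=3 t=0 v=4: → [0,3); WM=3; [0,3) fires=5
i=4 t=8 v=6: → [6,9); WM=3
i=5 t=9 v=8: → [9,12); WM=3
i=6 t=11 v=3: → [9,12); WM=3
i=7 t=6 v=3: → [6,9); WM=9; [3,6) fires=12 [6,9) fires=9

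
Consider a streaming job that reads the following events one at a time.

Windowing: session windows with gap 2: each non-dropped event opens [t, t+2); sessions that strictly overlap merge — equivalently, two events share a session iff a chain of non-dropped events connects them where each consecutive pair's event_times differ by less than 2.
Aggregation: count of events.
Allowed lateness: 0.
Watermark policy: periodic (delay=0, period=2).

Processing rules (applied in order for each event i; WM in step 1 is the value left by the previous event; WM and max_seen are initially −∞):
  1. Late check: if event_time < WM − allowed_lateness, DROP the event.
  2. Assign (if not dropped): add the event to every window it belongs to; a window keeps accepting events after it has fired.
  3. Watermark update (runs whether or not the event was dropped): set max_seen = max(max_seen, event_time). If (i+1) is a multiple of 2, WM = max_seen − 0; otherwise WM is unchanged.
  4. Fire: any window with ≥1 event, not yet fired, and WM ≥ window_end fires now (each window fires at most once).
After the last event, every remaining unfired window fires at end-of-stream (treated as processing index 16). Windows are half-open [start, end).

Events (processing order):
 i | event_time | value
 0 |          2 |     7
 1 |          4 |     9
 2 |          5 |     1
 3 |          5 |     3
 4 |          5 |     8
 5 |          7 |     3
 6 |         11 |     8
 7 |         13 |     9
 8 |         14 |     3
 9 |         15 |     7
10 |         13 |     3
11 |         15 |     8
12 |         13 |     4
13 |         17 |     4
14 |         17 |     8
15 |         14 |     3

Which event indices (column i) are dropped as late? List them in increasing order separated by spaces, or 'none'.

10 12 15

i=0 t=2 v=7: → [2,4); WM=−∞
i=1 t=4 v=9: → [4,6); WM=4
i=2 t=5 v=1: → [4,7); WM=4
i=3 t=5 v=3: → [4,7); WM=5
i=4 t=5 v=8: → [4,7); WM=5
i=5 t=7 v=3: → [7,9); WM=7
i=6 t=11 v=8: → [11,13); WM=7
i=7 t=13 v=9: → [13,15); WM=13
i=8 t=14 v=3: → [13,16); WM=13
i=9 t=15 v=7: → [13,17); WM=15
i=10 t=13 v=3: DROP (t<15-0); WM=15
i=11 t=15 v=8: → [13,17); WM=15
i=12 t=13 v=4: DROP (t<15-0); WM=15
i=13 t=17 v=4: → [17,19); WM=17
i=14 t=17 v=8: → [17,19); WM=17
i=15 t=14 v=3: DROP (t<17-0); WM=17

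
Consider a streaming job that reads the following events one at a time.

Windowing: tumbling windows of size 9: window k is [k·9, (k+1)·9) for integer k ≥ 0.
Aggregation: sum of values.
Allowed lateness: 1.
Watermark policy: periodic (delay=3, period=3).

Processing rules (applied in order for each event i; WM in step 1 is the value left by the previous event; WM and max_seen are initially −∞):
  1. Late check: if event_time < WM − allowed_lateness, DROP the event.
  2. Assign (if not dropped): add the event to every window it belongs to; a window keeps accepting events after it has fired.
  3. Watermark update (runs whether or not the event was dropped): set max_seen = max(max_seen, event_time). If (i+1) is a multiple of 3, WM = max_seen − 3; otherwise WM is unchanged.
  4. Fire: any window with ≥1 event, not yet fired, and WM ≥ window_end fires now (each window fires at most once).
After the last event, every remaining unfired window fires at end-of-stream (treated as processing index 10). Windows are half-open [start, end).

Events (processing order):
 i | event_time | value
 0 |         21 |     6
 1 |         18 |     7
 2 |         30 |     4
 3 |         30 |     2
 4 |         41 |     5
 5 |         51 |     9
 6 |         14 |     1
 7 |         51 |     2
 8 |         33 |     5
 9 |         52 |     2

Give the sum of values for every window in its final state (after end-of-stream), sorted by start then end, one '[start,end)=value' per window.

i=0 t=21 v=6: → [18,27); WM=−∞
i=1 t=18 v=7: → [18,27); WM=−∞
i=2 t=30 v=4: → [27,36); WM=27; [18,27) fires=13
i=3 t=30 v=2: → [27,36); WM=27
i=4 t=41 v=5: → [36,45); WM=27
i=5 t=51 v=9: → [45,54); WM=48; [27,36) fires=6 [36,45) fires=5
i=6 t=14 v=1: DROP (t<48-1); WM=48
i=7 t=51 v=2: → [45,54); WM=48
i=8 t=33 v=5: DROP (t<48-1); WM=48
i=9 t=52 v=2: → [45,54); WM=48

[18,27)=13 [27,36)=6 [36,45)=5 [45,54)=13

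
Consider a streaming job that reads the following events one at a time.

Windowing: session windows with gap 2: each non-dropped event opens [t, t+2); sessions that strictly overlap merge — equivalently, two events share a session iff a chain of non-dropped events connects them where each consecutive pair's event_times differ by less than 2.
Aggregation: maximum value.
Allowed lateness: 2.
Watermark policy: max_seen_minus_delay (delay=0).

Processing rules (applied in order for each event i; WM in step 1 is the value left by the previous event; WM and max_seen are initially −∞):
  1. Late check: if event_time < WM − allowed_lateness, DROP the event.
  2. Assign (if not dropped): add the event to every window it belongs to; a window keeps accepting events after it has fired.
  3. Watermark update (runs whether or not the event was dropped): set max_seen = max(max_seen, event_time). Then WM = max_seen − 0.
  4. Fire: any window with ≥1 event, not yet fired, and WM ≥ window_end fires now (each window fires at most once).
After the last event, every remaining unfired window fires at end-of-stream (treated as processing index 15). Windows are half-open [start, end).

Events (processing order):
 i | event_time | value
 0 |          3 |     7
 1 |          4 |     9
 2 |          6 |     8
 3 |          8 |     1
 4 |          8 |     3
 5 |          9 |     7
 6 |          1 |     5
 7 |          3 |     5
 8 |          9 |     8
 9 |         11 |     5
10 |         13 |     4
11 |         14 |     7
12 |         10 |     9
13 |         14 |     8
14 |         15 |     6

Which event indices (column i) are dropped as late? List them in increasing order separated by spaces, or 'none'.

i=0 t=3 v=7: → [3,5); WM=3
i=1 t=4 v=9: → [3,6); WM=4
i=2 t=6 v=8: → [6,8); WM=6
i=3 t=8 v=1: → [8,10); WM=8
i=4 t=8 v=3: → [8,10); WM=8
i=5 t=9 v=7: → [8,11); WM=9
i=6 t=1 v=5: DROP (t<9-2); WM=9
i=7 t=3 v=5: DROP (t<9-2); WM=9
i=8 t=9 v=8: → [8,11); WM=9
i=9 t=11 v=5: → [11,13); WM=11
i=10 t=13 v=4: → [13,15); WM=13
i=11 t=14 v=7: → [13,16); WM=14
i=12 t=10 v=9: DROP (t<14-2); WM=14
i=13 t=14 v=8: → [13,16); WM=14
i=14 t=15 v=6: → [13,17); WM=15

6 7 12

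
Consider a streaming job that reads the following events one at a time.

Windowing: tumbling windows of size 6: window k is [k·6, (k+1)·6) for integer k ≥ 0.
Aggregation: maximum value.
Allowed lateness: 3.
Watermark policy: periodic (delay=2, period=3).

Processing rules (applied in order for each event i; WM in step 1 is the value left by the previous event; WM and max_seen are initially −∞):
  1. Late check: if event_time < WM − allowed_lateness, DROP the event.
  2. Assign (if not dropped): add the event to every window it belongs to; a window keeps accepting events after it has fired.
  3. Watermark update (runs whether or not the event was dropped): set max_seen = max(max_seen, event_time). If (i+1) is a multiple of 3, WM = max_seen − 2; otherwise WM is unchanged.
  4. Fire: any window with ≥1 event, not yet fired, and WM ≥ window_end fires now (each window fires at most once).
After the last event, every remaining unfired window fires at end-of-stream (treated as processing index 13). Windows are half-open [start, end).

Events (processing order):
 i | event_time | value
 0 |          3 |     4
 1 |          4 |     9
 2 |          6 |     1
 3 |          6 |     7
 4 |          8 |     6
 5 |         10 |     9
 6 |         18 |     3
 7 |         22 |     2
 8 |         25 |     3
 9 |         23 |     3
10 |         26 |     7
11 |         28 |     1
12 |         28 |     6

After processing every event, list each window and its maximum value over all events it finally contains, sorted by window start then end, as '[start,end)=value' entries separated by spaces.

i=0 t=3 v=4: → [0,6); WM=−∞
i=1 t=4 v=9: → [0,6); WM=−∞
i=2 t=6 v=1: → [6,12); WM=4
i=3 t=6 v=7: → [6,12); WM=4
i=4 t=8 v=6: → [6,12); WM=4
i=5 t=10 v=9: → [6,12); WM=8; [0,6) fires=9
i=6 t=18 v=3: → [18,24); WM=8
i=7 t=22 v=2: → [18,24); WM=8
i=8 t=25 v=3: → [24,30); WM=23; [6,12) fires=9
i=9 t=23 v=3: → [18,24); WM=23
i=10 t=26 v=7: → [24,30); WM=23
i=11 t=28 v=1: → [24,30); WM=26; [18,24) fires=3
i=12 t=28 v=6: → [24,30); WM=26

[0,6)=9 [6,12)=9 [18,24)=3 [24,30)=7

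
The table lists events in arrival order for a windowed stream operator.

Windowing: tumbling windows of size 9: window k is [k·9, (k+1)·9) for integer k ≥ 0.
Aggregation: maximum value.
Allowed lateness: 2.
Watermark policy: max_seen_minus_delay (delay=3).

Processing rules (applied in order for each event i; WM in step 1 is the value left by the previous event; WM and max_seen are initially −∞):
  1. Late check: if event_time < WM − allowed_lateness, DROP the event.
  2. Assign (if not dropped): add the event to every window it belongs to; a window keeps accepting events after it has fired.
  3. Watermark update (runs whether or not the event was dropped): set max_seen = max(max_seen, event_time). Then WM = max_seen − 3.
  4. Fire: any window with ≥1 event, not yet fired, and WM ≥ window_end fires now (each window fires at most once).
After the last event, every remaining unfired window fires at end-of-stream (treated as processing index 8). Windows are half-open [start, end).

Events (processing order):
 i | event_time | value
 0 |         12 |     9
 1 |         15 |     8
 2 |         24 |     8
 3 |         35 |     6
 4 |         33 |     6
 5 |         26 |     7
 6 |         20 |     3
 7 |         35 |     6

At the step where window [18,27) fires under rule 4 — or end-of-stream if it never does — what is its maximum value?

i=0 t=12 v=9: → [9,18); WM=9
i=1 t=15 v=8: → [9,18); WM=12
i=2 t=24 v=8: → [18,27); WM=21; [9,18) fires=9
i=3 t=35 v=6: → [27,36); WM=32; [18,27) fires=8
i=4 t=33 v=6: → [27,36); WM=32
i=5 t=26 v=7: DROP (t<32-2); WM=32
i=6 t=20 v=3: DROP (t<32-2); WM=32
i=7 t=35 v=6: → [27,36); WM=32

8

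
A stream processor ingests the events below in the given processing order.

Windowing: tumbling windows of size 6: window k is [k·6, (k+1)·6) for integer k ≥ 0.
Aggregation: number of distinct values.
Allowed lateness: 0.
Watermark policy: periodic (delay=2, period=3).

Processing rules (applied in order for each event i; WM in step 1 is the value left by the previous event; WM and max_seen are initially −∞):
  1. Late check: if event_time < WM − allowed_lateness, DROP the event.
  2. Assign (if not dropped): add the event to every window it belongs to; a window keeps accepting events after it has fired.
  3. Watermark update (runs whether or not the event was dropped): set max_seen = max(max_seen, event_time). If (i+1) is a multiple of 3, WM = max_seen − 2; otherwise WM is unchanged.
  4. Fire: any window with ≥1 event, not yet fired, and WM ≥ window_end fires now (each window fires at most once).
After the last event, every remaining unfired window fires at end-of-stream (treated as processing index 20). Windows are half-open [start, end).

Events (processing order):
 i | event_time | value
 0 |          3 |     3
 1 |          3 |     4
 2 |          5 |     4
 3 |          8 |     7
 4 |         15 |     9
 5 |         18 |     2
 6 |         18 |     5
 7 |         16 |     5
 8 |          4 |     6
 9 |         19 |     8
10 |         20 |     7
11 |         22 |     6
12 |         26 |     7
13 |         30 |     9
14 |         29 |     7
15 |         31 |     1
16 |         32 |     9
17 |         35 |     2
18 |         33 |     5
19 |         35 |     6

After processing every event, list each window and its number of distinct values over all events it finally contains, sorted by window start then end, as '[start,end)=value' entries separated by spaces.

[0,6)=2 [6,12)=1 [12,18)=2 [18,24)=5 [24,30)=1 [30,36)=5

i=0 t=3 v=3: → [0,6); WM=−∞
i=1 t=3 v=4: → [0,6); WM=−∞
i=2 t=5 v=4: → [0,6); WM=3
i=3 t=8 v=7: → [6,12); WM=3
i=4 t=15 v=9: → [12,18); WM=3
i=5 t=18 v=2: → [18,24); WM=16; [0,6) fires=2 [6,12) fires=1
i=6 t=18 v=5: → [18,24); WM=16
i=7 t=16 v=5: → [12,18); WM=16
i=8 t=4 v=6: DROP (t<16-0); WM=16
i=9 t=19 v=8: → [18,24); WM=16
i=10 t=20 v=7: → [18,24); WM=16
i=11 t=22 v=6: → [18,24); WM=20; [12,18) fires=2
i=12 t=26 v=7: → [24,30); WM=20
i=13 t=30 v=9: → [30,36); WM=20
i=14 t=29 v=7: → [24,30); WM=28; [18,24) fires=5
i=15 t=31 v=1: → [30,36); WM=28
i=16 t=32 v=9: → [30,36); WM=28
i=17 t=35 v=2: → [30,36); WM=33; [24,30) fires=1
i=18 t=33 v=5: → [30,36); WM=33
i=19 t=35 v=6: → [30,36); WM=33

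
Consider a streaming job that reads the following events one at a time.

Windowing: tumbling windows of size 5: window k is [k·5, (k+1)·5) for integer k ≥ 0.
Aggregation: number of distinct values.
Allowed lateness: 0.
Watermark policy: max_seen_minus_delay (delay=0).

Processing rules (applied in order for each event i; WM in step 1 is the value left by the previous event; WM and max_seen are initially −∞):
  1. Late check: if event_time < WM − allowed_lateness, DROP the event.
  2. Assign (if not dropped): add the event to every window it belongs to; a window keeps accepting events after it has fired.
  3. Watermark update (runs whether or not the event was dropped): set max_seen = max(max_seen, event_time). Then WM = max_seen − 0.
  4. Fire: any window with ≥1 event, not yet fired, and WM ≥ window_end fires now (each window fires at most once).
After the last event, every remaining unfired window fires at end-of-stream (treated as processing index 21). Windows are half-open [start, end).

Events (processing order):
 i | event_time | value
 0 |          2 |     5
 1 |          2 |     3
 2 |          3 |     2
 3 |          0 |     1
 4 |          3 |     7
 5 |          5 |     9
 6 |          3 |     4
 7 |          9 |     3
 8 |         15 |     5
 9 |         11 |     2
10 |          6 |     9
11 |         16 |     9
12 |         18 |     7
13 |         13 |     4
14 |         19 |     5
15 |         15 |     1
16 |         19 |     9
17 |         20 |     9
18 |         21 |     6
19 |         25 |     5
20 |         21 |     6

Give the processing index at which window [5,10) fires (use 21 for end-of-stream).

8

i=0 t=2 v=5: → [0,5); WM=2
i=1 t=2 v=3: → [0,5); WM=2
i=2 t=3 v=2: → [0,5); WM=3
i=3 t=0 v=1: DROP (t<3-0); WM=3
i=4 t=3 v=7: → [0,5); WM=3
i=5 t=5 v=9: → [5,10); WM=5; [0,5) fires=4
i=6 t=3 v=4: DROP (t<5-0); WM=5
i=7 t=9 v=3: → [5,10); WM=9
i=8 t=15 v=5: → [15,20); WM=15; [5,10) fires=2
i=9 t=11 v=2: DROP (t<15-0); WM=15
i=10 t=6 v=9: DROP (t<15-0); WM=15
i=11 t=16 v=9: → [15,20); WM=16
i=12 t=18 v=7: → [15,20); WM=18
i=13 t=13 v=4: DROP (t<18-0); WM=18
i=14 t=19 v=5: → [15,20); WM=19
i=15 t=15 v=1: DROP (t<19-0); WM=19
i=16 t=19 v=9: → [15,20); WM=19
i=17 t=20 v=9: → [20,25); WM=20; [15,20) fires=3
i=18 t=21 v=6: → [20,25); WM=21
i=19 t=25 v=5: → [25,30); WM=25; [20,25) fires=2
i=20 t=21 v=6: DROP (t<25-0); WM=25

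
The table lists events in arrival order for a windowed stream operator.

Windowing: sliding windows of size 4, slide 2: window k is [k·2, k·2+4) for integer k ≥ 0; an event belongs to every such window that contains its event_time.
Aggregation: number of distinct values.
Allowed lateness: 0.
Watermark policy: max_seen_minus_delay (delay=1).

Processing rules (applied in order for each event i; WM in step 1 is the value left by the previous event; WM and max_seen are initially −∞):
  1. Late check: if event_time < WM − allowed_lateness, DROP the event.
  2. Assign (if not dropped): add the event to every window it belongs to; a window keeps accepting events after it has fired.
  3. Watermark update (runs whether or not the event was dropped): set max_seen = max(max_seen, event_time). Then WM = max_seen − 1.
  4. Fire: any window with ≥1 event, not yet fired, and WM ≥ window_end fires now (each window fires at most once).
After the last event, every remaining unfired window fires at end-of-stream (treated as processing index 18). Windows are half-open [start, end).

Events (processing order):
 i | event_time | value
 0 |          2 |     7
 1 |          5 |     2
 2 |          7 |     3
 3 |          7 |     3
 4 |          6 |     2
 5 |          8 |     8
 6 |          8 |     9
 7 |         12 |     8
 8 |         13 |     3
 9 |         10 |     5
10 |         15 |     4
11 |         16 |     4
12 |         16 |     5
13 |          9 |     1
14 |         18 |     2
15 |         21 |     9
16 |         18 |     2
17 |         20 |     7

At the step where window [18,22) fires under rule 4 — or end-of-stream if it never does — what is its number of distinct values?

i=0 t=2 v=7: → [2,6),[0,4); WM=1
i=1 t=5 v=2: → [4,8),[2,6); WM=4; [0,4) fires=1
i=2 t=7 v=3: → [6,10),[4,8); WM=6; [2,6) fires=2
i=3 t=7 v=3: → [6,10),[4,8); WM=6
i=4 t=6 v=2: → [6,10),[4,8); WM=6
i=5 t=8 v=8: → [8,12),[6,10); WM=7
i=6 t=8 v=9: → [8,12),[6,10); WM=7
i=7 t=12 v=8: → [12,16),[10,14); WM=11; [4,8) fires=2 [6,10) fires=4
i=8 t=13 v=3: → [12,16),[10,14); WM=12; [8,12) fires=2
i=9 t=10 v=5: DROP (t<12-0); WM=12
i=10 t=15 v=4: → [14,18),[12,16); WM=14; [10,14) fires=2
i=11 t=16 v=4: → [16,20),[14,18); WM=15
i=12 t=16 v=5: → [16,20),[14,18); WM=15
i=13 t=9 v=1: DROP (t<15-0); WM=15
i=14 t=18 v=2: → [18,22),[16,20); WM=17; [12,16) fires=3
i=15 t=21 v=9: → [20,24),[18,22); WM=20; [14,18) fires=2 [16,20) fires=3
i=16 t=18 v=2: DROP (t<20-0); WM=20
i=17 t=20 v=7: → [20,24),[18,22); WM=20

3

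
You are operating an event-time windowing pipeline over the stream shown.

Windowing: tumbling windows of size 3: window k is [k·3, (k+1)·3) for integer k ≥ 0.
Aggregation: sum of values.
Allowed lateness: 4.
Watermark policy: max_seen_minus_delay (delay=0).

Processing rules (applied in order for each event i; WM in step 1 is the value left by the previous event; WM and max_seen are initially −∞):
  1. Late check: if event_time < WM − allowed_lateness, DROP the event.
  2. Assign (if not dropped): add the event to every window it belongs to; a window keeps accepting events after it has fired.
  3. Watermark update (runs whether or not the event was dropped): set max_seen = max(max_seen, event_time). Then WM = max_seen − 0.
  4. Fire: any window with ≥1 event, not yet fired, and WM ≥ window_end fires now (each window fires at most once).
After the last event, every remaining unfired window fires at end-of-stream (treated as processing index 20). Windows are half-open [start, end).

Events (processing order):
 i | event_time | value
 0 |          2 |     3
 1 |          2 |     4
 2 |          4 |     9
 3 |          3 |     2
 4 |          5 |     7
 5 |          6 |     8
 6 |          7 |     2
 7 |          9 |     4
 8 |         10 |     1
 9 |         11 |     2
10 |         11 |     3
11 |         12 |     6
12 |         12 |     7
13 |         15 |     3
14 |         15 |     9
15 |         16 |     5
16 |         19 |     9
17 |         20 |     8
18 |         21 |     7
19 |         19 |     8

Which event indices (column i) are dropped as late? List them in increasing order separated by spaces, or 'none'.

i=0 t=2 v=3: → [0,3); WM=2
i=1 t=2 v=4: → [0,3); WM=2
i=2 t=4 v=9: → [3,6); WM=4; [0,3) fires=7
i=3 t=3 v=2: → [3,6); WM=4
i=4 t=5 v=7: → [3,6); WM=5
i=5 t=6 v=8: → [6,9); WM=6; [3,6) fires=18
i=6 t=7 v=2: → [6,9); WM=7
i=7 t=9 v=4: → [9,12); WM=9; [6,9) fires=10
i=8 t=10 v=1: → [9,12); WM=10
i=9 t=11 v=2: → [9,12); WM=11
i=10 t=11 v=3: → [9,12); WM=11
i=11 t=12 v=6: → [12,15); WM=12; [9,12) fires=10
i=12 t=12 v=7: → [12,15); WM=12
i=13 t=15 v=3: → [15,18); WM=15; [12,15) fires=13
i=14 t=15 v=9: → [15,18); WM=15
i=15 t=16 v=5: → [15,18); WM=16
i=16 t=19 v=9: → [18,21); WM=19; [15,18) fires=17
i=17 t=20 v=8: → [18,21); WM=20
i=18 t=21 v=7: → [21,24); WM=21; [18,21) fires=17
i=19 t=19 v=8: → [18,21); WM=21

none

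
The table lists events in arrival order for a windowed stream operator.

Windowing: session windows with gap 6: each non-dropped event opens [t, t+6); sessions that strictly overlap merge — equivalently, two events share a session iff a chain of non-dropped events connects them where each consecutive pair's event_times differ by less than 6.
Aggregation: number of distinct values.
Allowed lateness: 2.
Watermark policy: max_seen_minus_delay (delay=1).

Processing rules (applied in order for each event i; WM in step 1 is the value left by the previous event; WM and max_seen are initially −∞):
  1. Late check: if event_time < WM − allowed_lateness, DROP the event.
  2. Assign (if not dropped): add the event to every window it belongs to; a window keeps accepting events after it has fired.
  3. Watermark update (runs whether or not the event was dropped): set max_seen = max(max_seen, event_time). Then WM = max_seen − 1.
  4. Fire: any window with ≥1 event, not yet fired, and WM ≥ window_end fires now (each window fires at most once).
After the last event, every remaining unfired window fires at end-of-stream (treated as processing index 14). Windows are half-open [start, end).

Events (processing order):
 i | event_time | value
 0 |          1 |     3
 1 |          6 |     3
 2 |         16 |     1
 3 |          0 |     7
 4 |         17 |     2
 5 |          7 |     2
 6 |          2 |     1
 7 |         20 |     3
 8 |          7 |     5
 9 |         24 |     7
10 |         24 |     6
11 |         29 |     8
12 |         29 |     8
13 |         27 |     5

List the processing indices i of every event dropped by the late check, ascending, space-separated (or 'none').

3 5 6 8

i=0 t=1 v=3: → [1,7); WM=0
i=1 t=6 v=3: → [1,12); WM=5
i=2 t=16 v=1: → [16,22); WM=15
i=3 t=0 v=7: DROP (t<15-2); WM=15
i=4 t=17 v=2: → [16,23); WM=16
i=5 t=7 v=2: DROP (t<16-2); WM=16
i=6 t=2 v=1: DROP (t<16-2); WM=16
i=7 t=20 v=3: → [16,26); WM=19
i=8 t=7 v=5: DROP (t<19-2); WM=19
i=9 t=24 v=7: → [16,30); WM=23
i=10 t=24 v=6: → [16,30); WM=23
i=11 t=29 v=8: → [16,35); WM=28
i=12 t=29 v=8: → [16,35); WM=28
i=13 t=27 v=5: → [16,35); WM=28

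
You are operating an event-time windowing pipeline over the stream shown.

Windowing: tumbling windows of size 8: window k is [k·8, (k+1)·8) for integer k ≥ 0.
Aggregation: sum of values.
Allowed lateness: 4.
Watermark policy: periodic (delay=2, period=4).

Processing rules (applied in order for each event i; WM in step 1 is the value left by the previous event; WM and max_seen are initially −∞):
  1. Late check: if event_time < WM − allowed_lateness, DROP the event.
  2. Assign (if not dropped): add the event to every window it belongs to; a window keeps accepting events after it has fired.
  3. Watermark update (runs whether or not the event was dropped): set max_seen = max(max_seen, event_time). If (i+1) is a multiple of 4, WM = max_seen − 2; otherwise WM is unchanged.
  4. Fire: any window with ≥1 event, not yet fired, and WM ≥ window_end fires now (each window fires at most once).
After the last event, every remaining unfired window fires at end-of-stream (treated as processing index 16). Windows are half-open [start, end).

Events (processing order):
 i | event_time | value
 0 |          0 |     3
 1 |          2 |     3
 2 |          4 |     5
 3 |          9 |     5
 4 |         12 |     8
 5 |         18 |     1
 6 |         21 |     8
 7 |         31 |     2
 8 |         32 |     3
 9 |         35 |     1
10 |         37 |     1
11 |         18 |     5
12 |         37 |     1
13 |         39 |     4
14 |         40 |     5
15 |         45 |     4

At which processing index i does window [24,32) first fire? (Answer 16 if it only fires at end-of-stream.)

11

i=0 t=0 v=3: → [0,8); WM=−∞
i=1 t=2 v=3: → [0,8); WM=−∞
i=2 t=4 v=5: → [0,8); WM=−∞
i=3 t=9 v=5: → [8,16); WM=7
i=4 t=12 v=8: → [8,16); WM=7
i=5 t=18 v=1: → [16,24); WM=7
i=6 t=21 v=8: → [16,24); WM=7
i=7 t=31 v=2: → [24,32); WM=29; [0,8) fires=11 [8,16) fires=13 [16,24) fires=9
i=8 t=32 v=3: → [32,40); WM=29
i=9 t=35 v=1: → [32,40); WM=29
i=10 t=37 v=1: → [32,40); WM=29
i=11 t=18 v=5: DROP (t<29-4); WM=35; [24,32) fires=2
i=12 t=37 v=1: → [32,40); WM=35
i=13 t=39 v=4: → [32,40); WM=35
i=14 t=40 v=5: → [40,48); WM=35
i=15 t=45 v=4: → [40,48); WM=43; [32,40) fires=10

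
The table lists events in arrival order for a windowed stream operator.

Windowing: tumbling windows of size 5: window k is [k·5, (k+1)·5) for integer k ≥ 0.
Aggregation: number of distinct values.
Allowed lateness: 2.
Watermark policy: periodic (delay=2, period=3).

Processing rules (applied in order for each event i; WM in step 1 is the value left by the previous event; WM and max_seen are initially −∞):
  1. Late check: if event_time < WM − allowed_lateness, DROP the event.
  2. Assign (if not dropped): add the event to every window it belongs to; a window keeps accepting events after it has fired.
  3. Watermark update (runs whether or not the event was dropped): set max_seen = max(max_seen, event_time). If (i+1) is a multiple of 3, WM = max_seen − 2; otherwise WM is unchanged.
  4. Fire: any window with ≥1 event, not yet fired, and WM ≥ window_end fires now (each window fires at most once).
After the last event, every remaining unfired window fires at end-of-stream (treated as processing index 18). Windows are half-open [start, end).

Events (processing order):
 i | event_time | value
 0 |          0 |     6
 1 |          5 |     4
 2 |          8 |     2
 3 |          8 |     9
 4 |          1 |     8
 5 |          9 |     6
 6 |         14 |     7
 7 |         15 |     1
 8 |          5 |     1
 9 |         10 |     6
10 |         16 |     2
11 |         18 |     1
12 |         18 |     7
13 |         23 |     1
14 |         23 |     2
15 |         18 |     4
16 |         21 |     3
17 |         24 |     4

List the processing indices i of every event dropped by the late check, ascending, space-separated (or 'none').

4 9 15

i=0 t=0 v=6: → [0,5); WM=−∞
i=1 t=5 v=4: → [5,10); WM=−∞
i=2 t=8 v=2: → [5,10); WM=6; [0,5) fires=1
i=3 t=8 v=9: → [5,10); WM=6
i=4 t=1 v=8: DROP (t<6-2); WM=6
i=5 t=9 v=6: → [5,10); WM=7
i=6 t=14 v=7: → [10,15); WM=7
i=7 t=15 v=1: → [15,20); WM=7
i=8 t=5 v=1: → [5,10); WM=13; [5,10) fires=5
i=9 t=10 v=6: DROP (t<13-2); WM=13
i=10 t=16 v=2: → [15,20); WM=13
i=11 t=18 v=1: → [15,20); WM=16; [10,15) fires=1
i=12 t=18 v=7: → [15,20); WM=16
i=13 t=23 v=1: → [20,25); WM=16
i=14 t=23 v=2: → [20,25); WM=21; [15,20) fires=3
i=15 t=18 v=4: DROP (t<21-2); WM=21
i=16 t=21 v=3: → [20,25); WM=21
i=17 t=24 v=4: → [20,25); WM=22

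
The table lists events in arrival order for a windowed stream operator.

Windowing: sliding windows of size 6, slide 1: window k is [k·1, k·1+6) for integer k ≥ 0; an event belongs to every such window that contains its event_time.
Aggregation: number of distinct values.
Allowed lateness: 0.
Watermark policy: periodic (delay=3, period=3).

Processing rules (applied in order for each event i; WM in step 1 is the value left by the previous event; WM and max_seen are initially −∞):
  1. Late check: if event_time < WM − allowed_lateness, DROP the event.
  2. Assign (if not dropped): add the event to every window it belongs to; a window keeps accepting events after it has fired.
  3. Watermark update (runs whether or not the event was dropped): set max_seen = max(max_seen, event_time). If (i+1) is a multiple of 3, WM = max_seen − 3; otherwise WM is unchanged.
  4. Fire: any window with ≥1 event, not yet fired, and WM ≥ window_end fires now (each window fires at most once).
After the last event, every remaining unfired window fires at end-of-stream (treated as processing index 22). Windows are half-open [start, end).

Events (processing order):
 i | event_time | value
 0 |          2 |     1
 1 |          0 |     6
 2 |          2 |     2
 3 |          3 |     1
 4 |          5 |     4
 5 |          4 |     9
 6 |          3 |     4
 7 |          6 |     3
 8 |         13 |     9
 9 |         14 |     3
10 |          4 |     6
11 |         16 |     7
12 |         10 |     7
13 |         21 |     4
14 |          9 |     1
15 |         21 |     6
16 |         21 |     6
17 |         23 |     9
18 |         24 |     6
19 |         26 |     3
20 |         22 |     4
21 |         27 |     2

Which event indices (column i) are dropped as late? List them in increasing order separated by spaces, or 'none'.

i=0 t=2 v=1: → [2,8),[1,7),[0,6); WM=−∞
i=1 t=0 v=6: → [0,6); WM=−∞
i=2 t=2 v=2: → [2,8),[1,7),[0,6); WM=-1
i=3 t=3 v=1: → [3,9),[2,8),[1,7),[0,6); WM=-1
i=4 t=5 v=4: → [5,11),[4,10),[3,9),[2,8),[1,7),[0,6); WM=-1
i=5 t=4 v=9: → [4,10),[3,9),[2,8),[1,7),[0,6); WM=2
i=6 t=3 v=4: → [3,9),[2,8),[1,7),[0,6); WM=2
i=7 t=6 v=3: → [6,12),[5,11),[4,10),[3,9),[2,8),[1,7); WM=2
i=8 t=13 v=9: → [13,19),[12,18),[11,17),[10,16),[9,15),[8,14); WM=10; [0,6) fires=5 [1,7) fires=5 [2,8) fires=5 [3,9) fires=4 [4,10) fires=3
i=9 t=14 v=3: → [14,20),[13,19),[12,18),[11,17),[10,16),[9,15); WM=10
i=10 t=4 v=6: DROP (t<10-0); WM=10
i=11 t=16 v=7: → [16,22),[15,21),[14,20),[13,19),[12,18),[11,17); WM=13; [5,11) fires=2 [6,12) fires=1
i=12 t=10 v=7: DROP (t<13-0); WM=13
i=13 t=21 v=4: → [21,27),[20,26),[19,25),[18,24),[17,23),[16,22); WM=13
i=14 t=9 v=1: DROP (t<13-0); WM=18; [8,14) fires=1 [9,15) fires=2 [10,16) fires=2 [11,17) fires=3 [12,18) fires=3
i=15 t=21 v=6: → [21,27),[20,26),[19,25),[18,24),[17,23),[16,22); WM=18
i=16 t=21 v=6: → [21,27),[20,26),[19,25),[18,24),[17,23),[16,22); WM=18
i=17 t=23 v=9: → [23,29),[22,28),[21,27),[20,26),[19,25),[18,24); WM=20; [13,19) fires=3 [14,20) fires=2
i=18 t=24 v=6: → [24,30),[23,29),[22,28),[21,27),[20,26),[19,25); WM=20
i=19 t=26 v=3: → [26,32),[25,31),[24,30),[23,29),[22,28),[21,27); WM=20
i=20 t=22 v=4: → [22,28),[21,27),[20,26),[19,25),[18,24),[17,23); WM=23; [15,21) fires=1 [16,22) fires=3 [17,23) fires=2
i=21 t=27 v=2: → [27,33),[26,32),[25,31),[24,30),[23,29),[22,28); WM=23

10 12 14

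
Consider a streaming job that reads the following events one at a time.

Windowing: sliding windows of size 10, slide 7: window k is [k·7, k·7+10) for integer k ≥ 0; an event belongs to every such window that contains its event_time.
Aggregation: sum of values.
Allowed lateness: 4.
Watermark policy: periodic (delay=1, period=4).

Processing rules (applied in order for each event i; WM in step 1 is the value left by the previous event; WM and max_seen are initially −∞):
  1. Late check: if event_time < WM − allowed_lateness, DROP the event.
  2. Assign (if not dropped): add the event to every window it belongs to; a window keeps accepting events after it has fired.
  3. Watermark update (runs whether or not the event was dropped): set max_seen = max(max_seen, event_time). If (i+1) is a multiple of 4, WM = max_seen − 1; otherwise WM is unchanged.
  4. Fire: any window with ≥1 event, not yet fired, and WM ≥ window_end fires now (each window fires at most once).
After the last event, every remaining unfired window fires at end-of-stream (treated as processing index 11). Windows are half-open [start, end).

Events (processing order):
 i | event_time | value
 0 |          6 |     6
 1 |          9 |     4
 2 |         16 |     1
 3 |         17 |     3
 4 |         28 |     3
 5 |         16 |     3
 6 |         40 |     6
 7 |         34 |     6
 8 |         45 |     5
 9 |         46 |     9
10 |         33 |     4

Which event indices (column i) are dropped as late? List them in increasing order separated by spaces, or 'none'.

10

i=0 t=6 v=6: → [0,10); WM=−∞
i=1 t=9 v=4: → [7,17),[0,10); WM=−∞
i=2 t=16 v=1: → [14,24),[7,17); WM=−∞
i=3 t=17 v=3: → [14,24); WM=16; [0,10) fires=10
i=4 t=28 v=3: → [28,38),[21,31); WM=16
i=5 t=16 v=3: → [14,24),[7,17); WM=16
i=6 t=40 v=6: → [35,45); WM=16
i=7 t=34 v=6: → [28,38); WM=39; [7,17) fires=8 [14,24) fires=7 [21,31) fires=3 [28,38) fires=9
i=8 t=45 v=5: → [42,52); WM=39
i=9 t=46 v=9: → [42,52); WM=39
i=10 t=33 v=4: DROP (t<39-4); WM=39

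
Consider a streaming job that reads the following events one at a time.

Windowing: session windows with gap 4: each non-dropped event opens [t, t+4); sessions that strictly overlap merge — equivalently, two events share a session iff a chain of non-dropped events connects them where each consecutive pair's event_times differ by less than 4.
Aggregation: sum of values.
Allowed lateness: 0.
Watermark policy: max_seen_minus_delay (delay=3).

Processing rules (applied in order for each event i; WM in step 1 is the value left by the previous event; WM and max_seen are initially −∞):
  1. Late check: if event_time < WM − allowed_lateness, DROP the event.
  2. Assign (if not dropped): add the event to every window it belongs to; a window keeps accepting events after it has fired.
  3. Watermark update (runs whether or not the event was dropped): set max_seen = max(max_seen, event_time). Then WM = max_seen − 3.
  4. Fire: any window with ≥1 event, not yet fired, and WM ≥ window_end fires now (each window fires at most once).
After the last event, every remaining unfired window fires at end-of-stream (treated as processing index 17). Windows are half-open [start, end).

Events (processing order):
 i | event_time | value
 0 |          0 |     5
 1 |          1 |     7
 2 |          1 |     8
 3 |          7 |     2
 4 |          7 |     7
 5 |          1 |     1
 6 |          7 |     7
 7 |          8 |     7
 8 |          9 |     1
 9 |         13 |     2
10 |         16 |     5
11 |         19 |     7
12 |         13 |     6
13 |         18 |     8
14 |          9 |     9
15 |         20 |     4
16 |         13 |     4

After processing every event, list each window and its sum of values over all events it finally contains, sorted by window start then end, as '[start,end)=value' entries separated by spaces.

i=0 t=0 v=5: → [0,4); WM=-3
i=1 t=1 v=7: → [0,5); WM=-2
i=2 t=1 v=8: → [0,5); WM=-2
i=3 t=7 v=2: → [7,11); WM=4
i=4 t=7 v=7: → [7,11); WM=4
i=5 t=1 v=1: DROP (t<4-0); WM=4
i=6 t=7 v=7: → [7,11); WM=4
i=7 t=8 v=7: → [7,12); WM=5
i=8 t=9 v=1: → [7,13); WM=6
i=9 t=13 v=2: → [13,17); WM=10
i=10 t=16 v=5: → [13,20); WM=13
i=11 t=19 v=7: → [13,23); WM=16
i=12 t=13 v=6: DROP (t<16-0); WM=16
i=13 t=18 v=8: → [13,23); WM=16
i=14 t=9 v=9: DROP (t<16-0); WM=16
i=15 t=20 v=4: → [13,24); WM=17
i=16 t=13 v=4: DROP (t<17-0); WM=17

[0,5)=20 [7,13)=24 [13,24)=26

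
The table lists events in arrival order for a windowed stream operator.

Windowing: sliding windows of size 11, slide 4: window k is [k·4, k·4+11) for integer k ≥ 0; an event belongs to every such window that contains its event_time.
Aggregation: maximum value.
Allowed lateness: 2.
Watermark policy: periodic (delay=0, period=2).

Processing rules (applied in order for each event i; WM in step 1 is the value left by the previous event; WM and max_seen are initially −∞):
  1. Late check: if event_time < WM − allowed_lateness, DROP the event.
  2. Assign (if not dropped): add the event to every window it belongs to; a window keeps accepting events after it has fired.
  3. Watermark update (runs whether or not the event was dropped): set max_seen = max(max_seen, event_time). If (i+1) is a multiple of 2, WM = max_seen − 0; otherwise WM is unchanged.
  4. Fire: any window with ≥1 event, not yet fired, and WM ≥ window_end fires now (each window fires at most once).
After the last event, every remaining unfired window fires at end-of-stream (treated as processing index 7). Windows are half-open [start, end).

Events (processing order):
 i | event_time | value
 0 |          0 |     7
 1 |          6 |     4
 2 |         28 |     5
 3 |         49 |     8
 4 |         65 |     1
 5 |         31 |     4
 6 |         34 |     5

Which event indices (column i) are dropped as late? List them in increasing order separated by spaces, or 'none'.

5 6

i=0 t=0 v=7: → [0,11); WM=−∞
i=1 t=6 v=4: → [4,15),[0,11); WM=6
i=2 t=28 v=5: → [28,39),[24,35),[20,31); WM=6
i=3 t=49 v=8: → [48,59),[44,55),[40,51); WM=49; [0,11) fires=7 [4,15) fires=4 [20,31) fires=5 [24,35) fires=5 [28,39) fires=5
i=4 t=65 v=1: → [64,75),[60,71),[56,67); WM=49
i=5 t=31 v=4: DROP (t<49-2); WM=65; [40,51) fires=8 [44,55) fires=8 [48,59) fires=8
i=6 t=34 v=5: DROP (t<65-2); WM=65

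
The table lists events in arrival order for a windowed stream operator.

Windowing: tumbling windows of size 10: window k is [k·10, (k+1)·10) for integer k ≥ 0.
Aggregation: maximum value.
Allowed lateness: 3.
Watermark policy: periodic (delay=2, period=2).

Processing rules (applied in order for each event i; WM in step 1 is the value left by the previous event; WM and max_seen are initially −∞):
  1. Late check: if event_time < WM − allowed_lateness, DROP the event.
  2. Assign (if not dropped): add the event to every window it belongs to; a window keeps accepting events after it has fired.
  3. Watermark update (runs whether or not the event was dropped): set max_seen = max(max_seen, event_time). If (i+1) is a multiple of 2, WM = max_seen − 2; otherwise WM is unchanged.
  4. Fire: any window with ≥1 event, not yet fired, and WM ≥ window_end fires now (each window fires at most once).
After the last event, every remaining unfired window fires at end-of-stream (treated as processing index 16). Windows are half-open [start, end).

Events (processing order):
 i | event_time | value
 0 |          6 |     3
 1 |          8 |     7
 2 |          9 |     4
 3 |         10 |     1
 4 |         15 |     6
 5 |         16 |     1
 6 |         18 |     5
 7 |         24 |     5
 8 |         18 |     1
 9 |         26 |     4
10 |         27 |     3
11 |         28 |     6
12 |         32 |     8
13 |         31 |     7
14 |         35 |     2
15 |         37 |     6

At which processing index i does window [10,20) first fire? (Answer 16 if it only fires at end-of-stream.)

i=0 t=6 v=3: → [0,10); WM=−∞
i=1 t=8 v=7: → [0,10); WM=6
i=2 t=9 v=4: → [0,10); WM=6
i=3 t=10 v=1: → [10,20); WM=8
i=4 t=15 v=6: → [10,20); WM=8
i=5 t=16 v=1: → [10,20); WM=14; [0,10) fires=7
i=6 t=18 v=5: → [10,20); WM=14
i=7 t=24 v=5: → [20,30); WM=22; [10,20) fires=6
i=8 t=18 v=1: DROP (t<22-3); WM=22
i=9 t=26 v=4: → [20,30); WM=24
i=10 t=27 v=3: → [20,30); WM=24
i=11 t=28 v=6: → [20,30); WM=26
i=12 t=32 v=8: → [30,40); WM=26
i=13 t=31 v=7: → [30,40); WM=30; [20,30) fires=6
i=14 t=35 v=2: → [30,40); WM=30
i=15 t=37 v=6: → [30,40); WM=35

7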